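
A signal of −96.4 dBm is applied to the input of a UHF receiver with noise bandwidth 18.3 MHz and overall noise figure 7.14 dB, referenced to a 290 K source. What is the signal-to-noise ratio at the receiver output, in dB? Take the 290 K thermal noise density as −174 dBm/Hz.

−2.2 dB

Noise floor: N = −174 + 10 log₁₀(B) + NF
10 log₁₀(1.83×10⁷) = 72.62 dB
N = −174 + 72.62 + 7.14 = −94.24 dBm
SNR = P_sig − N = −96.4 − (−94.24) = −2.16 dB → −2.2 dB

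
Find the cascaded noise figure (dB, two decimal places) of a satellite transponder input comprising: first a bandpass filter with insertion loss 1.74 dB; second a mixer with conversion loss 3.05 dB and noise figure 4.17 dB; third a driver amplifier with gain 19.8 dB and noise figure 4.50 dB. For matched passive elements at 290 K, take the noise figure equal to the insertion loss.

9.72 dB

Convert to linear (a loss of L dB is a gain of −L dB): F_i = 10^(NF_i/10), G_i = 10^(G_i,dB/10)
  Stage 1: F_1 = 10^(1.74/10) = 1.493, G_1 = 10^(−1.74/10) = 0.6699
  Stage 2: F_2 = 10^(4.17/10) = 2.612, G_2 = 10^(−3.05/10) = 0.4955
  Stage 3: F_3 = 10^(4.50/10) = 2.818, G_3 = 10^(19.8/10) = 95.50
Friis cascade:
  F = 1.493 + (2.612 − 1)/0.6699 + (2.818 − 1)/0.3319 = 9.378
NF = 10 log₁₀(9.378) = 9.72 dB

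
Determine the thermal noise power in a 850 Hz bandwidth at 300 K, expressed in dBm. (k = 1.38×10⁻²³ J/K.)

P_n = kTB = 1.38×10⁻²³ × 300 × 8.50×10² = 3.52×10⁻¹⁸ W
In dBm: 10 log₁₀(3.52×10⁻¹⁸ / 10⁻³) = −144.5 dBm

−144.5 dBm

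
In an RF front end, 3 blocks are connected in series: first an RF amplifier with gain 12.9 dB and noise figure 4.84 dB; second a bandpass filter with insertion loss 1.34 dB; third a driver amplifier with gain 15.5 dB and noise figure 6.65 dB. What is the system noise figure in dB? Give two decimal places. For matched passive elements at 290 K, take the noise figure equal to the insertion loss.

Convert to linear (a loss of L dB is a gain of −L dB): F_i = 10^(NF_i/10), G_i = 10^(G_i,dB/10)
  Stage 1: F_1 = 10^(4.84/10) = 3.048, G_1 = 10^(12.9/10) = 19.50
  Stage 2: F_2 = 10^(1.34/10) = 1.361, G_2 = 10^(−1.34/10) = 0.7345
  Stage 3: F_3 = 10^(6.65/10) = 4.624, G_3 = 10^(15.5/10) = 35.48
Friis cascade:
  F = 3.048 + (1.361 − 1)/19.50 + (4.624 − 1)/14.32 = 3.319
NF = 10 log₁₀(3.319) = 5.21 dB

5.21 dB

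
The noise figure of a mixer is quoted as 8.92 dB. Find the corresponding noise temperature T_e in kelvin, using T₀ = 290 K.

F = 10^(8.92/10) = 7.7983
T_e = (F − 1)·T₀ = (7.7983 − 1) × 290 = 1972 K

1972 K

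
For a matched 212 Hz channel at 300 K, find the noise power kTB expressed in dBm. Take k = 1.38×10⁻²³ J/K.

P_n = kTB = 1.38×10⁻²³ × 300 × 2.12×10² = 8.78×10⁻¹⁹ W
In dBm: 10 log₁₀(8.78×10⁻¹⁹ / 10⁻³) = −150.6 dBm

−150.6 dBm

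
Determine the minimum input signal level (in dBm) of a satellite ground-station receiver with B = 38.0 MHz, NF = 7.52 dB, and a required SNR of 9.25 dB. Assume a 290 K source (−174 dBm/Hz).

−81.4 dBm

Sensitivity = −174 + 10 log₁₀(B) + NF + SNR_min
= −174 + 75.8 + 7.52 + 9.25
= −81.43 dBm → −81.4 dBm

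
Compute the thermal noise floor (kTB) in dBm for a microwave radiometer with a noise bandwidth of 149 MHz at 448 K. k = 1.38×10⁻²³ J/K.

−90.4 dBm

P_n = kTB = 1.38×10⁻²³ × 448 × 1.49×10⁸ = 9.21×10⁻¹³ W
In dBm: 10 log₁₀(9.21×10⁻¹³ / 10⁻³) = −90.4 dBm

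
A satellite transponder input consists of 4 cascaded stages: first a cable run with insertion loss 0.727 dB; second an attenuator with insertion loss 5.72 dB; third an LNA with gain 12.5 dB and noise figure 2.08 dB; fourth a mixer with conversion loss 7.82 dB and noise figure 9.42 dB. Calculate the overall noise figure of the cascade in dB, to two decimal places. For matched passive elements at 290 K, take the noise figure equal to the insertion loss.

Convert to linear (a loss of L dB is a gain of −L dB): F_i = 10^(NF_i/10), G_i = 10^(G_i,dB/10)
  Stage 1: F_1 = 10^(0.727/10) = 1.182, G_1 = 10^(−0.727/10) = 0.8459
  Stage 2: F_2 = 10^(5.72/10) = 3.733, G_2 = 10^(−5.72/10) = 0.2679
  Stage 3: F_3 = 10^(2.08/10) = 1.614, G_3 = 10^(12.5/10) = 17.78
  Stage 4: F_4 = 10^(9.42/10) = 8.750, G_4 = 10^(−7.82/10) = 0.1652
Friis cascade:
  F = 1.182 + (3.733 − 1)/0.8459 + (1.614 − 1)/0.2266 + (8.750 − 1)/4.030 = 9.047
NF = 10 log₁₀(9.047) = 9.56 dB

9.56 dB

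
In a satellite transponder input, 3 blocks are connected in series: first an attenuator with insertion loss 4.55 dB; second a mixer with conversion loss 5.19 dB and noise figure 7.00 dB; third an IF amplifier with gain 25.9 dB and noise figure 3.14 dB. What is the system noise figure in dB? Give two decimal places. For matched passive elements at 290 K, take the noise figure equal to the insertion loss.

13.85 dB

Convert to linear (a loss of L dB is a gain of −L dB): F_i = 10^(NF_i/10), G_i = 10^(G_i,dB/10)
  Stage 1: F_1 = 10^(4.55/10) = 2.851, G_1 = 10^(−4.55/10) = 0.3508
  Stage 2: F_2 = 10^(7.00/10) = 5.012, G_2 = 10^(−5.19/10) = 0.3027
  Stage 3: F_3 = 10^(3.14/10) = 2.061, G_3 = 10^(25.9/10) = 389.0
Friis cascade:
  F = 2.851 + (5.012 − 1)/0.3508 + (2.061 − 1)/0.1062 = 24.28
NF = 10 log₁₀(24.28) = 13.85 dB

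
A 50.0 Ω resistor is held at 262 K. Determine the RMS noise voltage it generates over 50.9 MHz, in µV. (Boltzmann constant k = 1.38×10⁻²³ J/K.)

V_n = √(4kTRB)
4kTRB = 4 × 1.38×10⁻²³ × 262 × 5.00×10¹ × 5.09×10⁷ = 3.68×10⁻¹¹ V²
V_n = √(3.68×10⁻¹¹) = 6.07×10⁻⁶ V = 6.07 µV

6.07 µV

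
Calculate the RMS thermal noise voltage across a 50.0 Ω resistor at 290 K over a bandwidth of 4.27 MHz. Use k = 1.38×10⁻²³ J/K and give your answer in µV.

1.85 µV

V_n = √(4kTRB)
4kTRB = 4 × 1.38×10⁻²³ × 290 × 5.00×10¹ × 4.27×10⁶ = 3.42×10⁻¹² V²
V_n = √(3.42×10⁻¹²) = 1.85×10⁻⁶ V = 1.85 µV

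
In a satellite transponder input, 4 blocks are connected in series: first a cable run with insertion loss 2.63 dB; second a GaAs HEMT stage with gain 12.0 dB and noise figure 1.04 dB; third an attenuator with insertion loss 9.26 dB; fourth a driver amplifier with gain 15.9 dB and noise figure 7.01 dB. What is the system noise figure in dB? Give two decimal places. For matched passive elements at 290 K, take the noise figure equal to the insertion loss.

8.52 dB

Convert to linear (a loss of L dB is a gain of −L dB): F_i = 10^(NF_i/10), G_i = 10^(G_i,dB/10)
  Stage 1: F_1 = 10^(2.63/10) = 1.832, G_1 = 10^(−2.63/10) = 0.5458
  Stage 2: F_2 = 10^(1.04/10) = 1.271, G_2 = 10^(12.0/10) = 15.85
  Stage 3: F_3 = 10^(9.26/10) = 8.433, G_3 = 10^(−9.26/10) = 0.1186
  Stage 4: F_4 = 10^(7.01/10) = 5.023, G_4 = 10^(15.9/10) = 38.90
Friis cascade:
  F = 1.832 + (1.271 − 1)/0.5458 + (8.433 − 1)/8.650 + (5.023 − 1)/1.026 = 7.110
NF = 10 log₁₀(7.110) = 8.52 dB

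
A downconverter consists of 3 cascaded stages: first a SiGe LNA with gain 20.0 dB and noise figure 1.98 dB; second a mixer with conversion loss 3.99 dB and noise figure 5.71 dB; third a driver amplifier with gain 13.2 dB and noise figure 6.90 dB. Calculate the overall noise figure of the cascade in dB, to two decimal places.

2.31 dB

Convert to linear (a loss of L dB is a gain of −L dB): F_i = 10^(NF_i/10), G_i = 10^(G_i,dB/10)
  Stage 1: F_1 = 10^(1.98/10) = 1.578, G_1 = 10^(20.0/10) = 100.0
  Stage 2: F_2 = 10^(5.71/10) = 3.724, G_2 = 10^(−3.99/10) = 0.3990
  Stage 3: F_3 = 10^(6.90/10) = 4.898, G_3 = 10^(13.2/10) = 20.89
Friis cascade:
  F = 1.578 + (3.724 − 1)/100.0 + (4.898 − 1)/39.90 = 1.703
NF = 10 log₁₀(1.703) = 2.31 dB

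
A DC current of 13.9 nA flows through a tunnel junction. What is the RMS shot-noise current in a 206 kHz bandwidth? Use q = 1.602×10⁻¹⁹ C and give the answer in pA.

30.3 pA

I_n = √(2qI·B)
2qI·B = 2 × 1.602×10⁻¹⁹ × 1.39×10⁻⁸ × 2.06×10⁵ = 9.17×10⁻²² A²
I_n = √(9.17×10⁻²²) = 3.03×10⁻¹¹ A = 30.3 pA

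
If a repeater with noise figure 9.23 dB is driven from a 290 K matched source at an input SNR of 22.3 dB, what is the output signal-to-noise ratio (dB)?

13.07 dB

By definition F = SNR_in/SNR_out, so in dB: SNR_out = SNR_in − NF
SNR_out = 22.3 − 9.23 = 13.07 dB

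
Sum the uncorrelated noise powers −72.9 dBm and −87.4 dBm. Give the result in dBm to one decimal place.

Convert to linear, add, convert back:
P₁ = 5.13×10⁻¹¹ W, P₂ = 1.82×10⁻¹² W
P_tot = 5.31×10⁻¹¹ W → 10 log₁₀(P_tot / 10⁻³) = −72.7 dBm

−72.7 dBm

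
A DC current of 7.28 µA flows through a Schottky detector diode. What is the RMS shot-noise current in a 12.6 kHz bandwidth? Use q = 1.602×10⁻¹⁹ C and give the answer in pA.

171 pA

I_n = √(2qI·B)
2qI·B = 2 × 1.602×10⁻¹⁹ × 7.28×10⁻⁶ × 1.26×10⁴ = 2.94×10⁻²⁰ A²
I_n = √(2.94×10⁻²⁰) = 1.71×10⁻¹⁰ A = 171 pA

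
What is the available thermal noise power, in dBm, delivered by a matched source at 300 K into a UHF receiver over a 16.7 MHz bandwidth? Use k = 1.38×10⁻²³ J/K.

P_n = kTB = 1.38×10⁻²³ × 300 × 1.67×10⁷ = 6.91×10⁻¹⁴ W
In dBm: 10 log₁₀(6.91×10⁻¹⁴ / 10⁻³) = −101.6 dBm

−101.6 dBm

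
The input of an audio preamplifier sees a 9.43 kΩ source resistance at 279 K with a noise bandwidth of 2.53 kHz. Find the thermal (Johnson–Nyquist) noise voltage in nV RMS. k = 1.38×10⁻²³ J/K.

606 nV

V_n = √(4kTRB)
4kTRB = 4 × 1.38×10⁻²³ × 279 × 9.43×10³ × 2.53×10³ = 3.67×10⁻¹³ V²
V_n = √(3.67×10⁻¹³) = 6.06×10⁻⁷ V = 606 nV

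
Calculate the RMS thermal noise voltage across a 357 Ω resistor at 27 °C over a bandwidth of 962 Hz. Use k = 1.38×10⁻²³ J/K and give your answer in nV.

75.4 nV

T = 27 °C + 273.15 = 300.15 K
V_n = √(4kTRB)
4kTRB = 4 × 1.38×10⁻²³ × 300.15 × 3.57×10² × 9.62×10² = 5.69×10⁻¹⁵ V²
V_n = √(5.69×10⁻¹⁵) = 7.54×10⁻⁸ V = 75.4 nV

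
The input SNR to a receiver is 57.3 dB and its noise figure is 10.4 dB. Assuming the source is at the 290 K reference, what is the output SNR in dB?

By definition F = SNR_in/SNR_out, so in dB: SNR_out = SNR_in − NF
SNR_out = 57.3 − 10.4 = 46.9 dB

46.9 dB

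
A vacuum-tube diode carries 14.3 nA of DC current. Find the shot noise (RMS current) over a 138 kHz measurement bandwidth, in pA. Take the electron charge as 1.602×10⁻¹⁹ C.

I_n = √(2qI·B)
2qI·B = 2 × 1.602×10⁻¹⁹ × 1.43×10⁻⁸ × 1.38×10⁵ = 6.32×10⁻²² A²
I_n = √(6.32×10⁻²²) = 2.51×10⁻¹¹ A = 25.1 pA

25.1 pA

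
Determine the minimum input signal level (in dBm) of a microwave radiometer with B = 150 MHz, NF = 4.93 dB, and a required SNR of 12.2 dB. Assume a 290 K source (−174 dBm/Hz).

−75.1 dBm

Sensitivity = −174 + 10 log₁₀(B) + NF + SNR_min
= −174 + 81.76 + 4.93 + 12.2
= −75.11 dBm → −75.1 dBm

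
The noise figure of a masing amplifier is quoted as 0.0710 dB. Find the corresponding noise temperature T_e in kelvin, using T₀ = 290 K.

4.78 K

F = 10^(0.0710/10) = 1.01648
T_e = (F − 1)·T₀ = (1.01648 − 1) × 290 = 4.78 K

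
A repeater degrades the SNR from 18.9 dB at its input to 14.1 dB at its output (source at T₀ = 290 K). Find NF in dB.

NF (dB) = SNR_in(dB) − SNR_out(dB) when the source is at T₀
NF = 18.9 − 14.1 = 4.8 dB

4.8 dB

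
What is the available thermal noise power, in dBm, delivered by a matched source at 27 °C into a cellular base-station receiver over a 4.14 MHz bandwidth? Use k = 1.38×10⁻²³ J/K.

T = 27 °C + 273.15 = 300.15 K
P_n = kTB = 1.38×10⁻²³ × 300.15 × 4.14×10⁶ = 1.71×10⁻¹⁴ W
In dBm: 10 log₁₀(1.71×10⁻¹⁴ / 10⁻³) = −107.7 dBm

−107.7 dBm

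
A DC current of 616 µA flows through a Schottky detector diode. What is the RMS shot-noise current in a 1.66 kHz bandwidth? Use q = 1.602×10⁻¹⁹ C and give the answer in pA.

I_n = √(2qI·B)
2qI·B = 2 × 1.602×10⁻¹⁹ × 6.16×10⁻⁴ × 1.66×10³ = 3.28×10⁻¹⁹ A²
I_n = √(3.28×10⁻¹⁹) = 5.72×10⁻¹⁰ A = 572 pA

572 pA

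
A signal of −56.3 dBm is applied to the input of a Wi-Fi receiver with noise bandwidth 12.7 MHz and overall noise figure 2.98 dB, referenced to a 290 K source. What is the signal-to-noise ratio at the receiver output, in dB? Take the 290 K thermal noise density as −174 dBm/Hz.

Noise floor: N = −174 + 10 log₁₀(B) + NF
10 log₁₀(1.27×10⁷) = 71.04 dB
N = −174 + 71.04 + 2.98 = −99.98 dBm
SNR = P_sig − N = −56.3 − (−99.98) = 43.68 dB → 43.7 dB

43.7 dB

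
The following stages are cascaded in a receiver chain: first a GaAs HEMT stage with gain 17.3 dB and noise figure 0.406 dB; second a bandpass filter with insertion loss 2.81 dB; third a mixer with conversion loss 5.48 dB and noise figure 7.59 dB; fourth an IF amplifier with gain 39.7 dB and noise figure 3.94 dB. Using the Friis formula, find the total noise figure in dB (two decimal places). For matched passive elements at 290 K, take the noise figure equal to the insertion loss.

Convert to linear (a loss of L dB is a gain of −L dB): F_i = 10^(NF_i/10), G_i = 10^(G_i,dB/10)
  Stage 1: F_1 = 10^(0.406/10) = 1.098, G_1 = 10^(17.3/10) = 53.70
  Stage 2: F_2 = 10^(2.81/10) = 1.910, G_2 = 10^(−2.81/10) = 0.5236
  Stage 3: F_3 = 10^(7.59/10) = 5.741, G_3 = 10^(−5.48/10) = 0.2831
  Stage 4: F_4 = 10^(3.94/10) = 2.477, G_4 = 10^(39.7/10) = 9333
Friis cascade:
  F = 1.098 + (1.910 − 1)/53.70 + (5.741 − 1)/28.12 + (2.477 − 1)/7.962 = 1.469
NF = 10 log₁₀(1.469) = 1.67 dB

1.67 dB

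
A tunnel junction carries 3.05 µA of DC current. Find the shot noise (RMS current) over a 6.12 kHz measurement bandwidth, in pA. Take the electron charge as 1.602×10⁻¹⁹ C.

I_n = √(2qI·B)
2qI·B = 2 × 1.602×10⁻¹⁹ × 3.05×10⁻⁶ × 6.12×10³ = 5.98×10⁻²¹ A²
I_n = √(5.98×10⁻²¹) = 7.73×10⁻¹¹ A = 77.3 pA

77.3 pA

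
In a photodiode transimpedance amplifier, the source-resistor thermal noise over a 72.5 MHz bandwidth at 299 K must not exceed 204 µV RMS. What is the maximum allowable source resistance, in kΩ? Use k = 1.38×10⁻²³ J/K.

34.8 kΩ

Johnson–Nyquist: V_n = √(4kTRB) ⇒ R = V_n² / (4kTB)
4kTB = 4 × 1.38×10⁻²³ × 299 × 7.25×10⁷ = 1.20×10⁻¹²
R = (2.04×10⁻⁴)² / 1.20×10⁻¹² = 3.48×10⁴ Ω = 34.8 kΩ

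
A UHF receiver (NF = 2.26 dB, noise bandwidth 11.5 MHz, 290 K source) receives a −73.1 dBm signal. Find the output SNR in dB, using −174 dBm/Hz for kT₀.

Noise floor: N = −174 + 10 log₁₀(B) + NF
10 log₁₀(1.15×10⁷) = 70.61 dB
N = −174 + 70.61 + 2.26 = −101.13 dBm
SNR = P_sig − N = −73.1 − (−101.13) = 28.03 dB → 28.0 dB

28.0 dB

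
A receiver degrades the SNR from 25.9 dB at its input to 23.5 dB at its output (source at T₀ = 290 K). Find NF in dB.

NF (dB) = SNR_in(dB) − SNR_out(dB) when the source is at T₀
NF = 25.9 − 23.5 = 2.4 dB

2.4 dB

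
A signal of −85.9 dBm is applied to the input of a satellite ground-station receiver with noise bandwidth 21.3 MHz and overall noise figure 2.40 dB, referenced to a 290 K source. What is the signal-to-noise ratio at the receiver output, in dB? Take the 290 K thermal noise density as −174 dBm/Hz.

12.4 dB

Noise floor: N = −174 + 10 log₁₀(B) + NF
10 log₁₀(2.13×10⁷) = 73.28 dB
N = −174 + 73.28 + 2.40 = −98.32 dBm
SNR = P_sig − N = −85.9 − (−98.32) = 12.42 dB → 12.4 dB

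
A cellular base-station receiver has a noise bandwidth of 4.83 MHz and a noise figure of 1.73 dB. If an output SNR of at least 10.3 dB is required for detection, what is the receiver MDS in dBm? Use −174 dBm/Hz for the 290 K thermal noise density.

Sensitivity = −174 + 10 log₁₀(B) + NF + SNR_min
= −174 + 66.84 + 1.73 + 10.3
= −95.13 dBm → −95.1 dBm

−95.1 dBm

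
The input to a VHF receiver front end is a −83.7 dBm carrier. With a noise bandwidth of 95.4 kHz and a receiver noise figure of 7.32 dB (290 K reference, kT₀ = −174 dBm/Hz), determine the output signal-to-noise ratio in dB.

33.2 dB

Noise floor: N = −174 + 10 log₁₀(B) + NF
10 log₁₀(9.54×10⁴) = 49.8 dB
N = −174 + 49.8 + 7.32 = −116.88 dBm
SNR = P_sig − N = −83.7 − (−116.88) = 33.18 dB → 33.2 dB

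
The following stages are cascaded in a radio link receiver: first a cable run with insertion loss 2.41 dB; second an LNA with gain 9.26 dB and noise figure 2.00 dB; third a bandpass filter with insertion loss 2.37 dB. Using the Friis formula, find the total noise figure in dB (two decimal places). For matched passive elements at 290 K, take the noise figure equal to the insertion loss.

Convert to linear (a loss of L dB is a gain of −L dB): F_i = 10^(NF_i/10), G_i = 10^(G_i,dB/10)
  Stage 1: F_1 = 10^(2.41/10) = 1.742, G_1 = 10^(−2.41/10) = 0.5741
  Stage 2: F_2 = 10^(2.00/10) = 1.585, G_2 = 10^(9.26/10) = 8.433
  Stage 3: F_3 = 10^(2.37/10) = 1.726, G_3 = 10^(−2.37/10) = 0.5794
Friis cascade:
  F = 1.742 + (1.585 − 1)/0.5741 + (1.726 − 1)/4.842 = 2.910
NF = 10 log₁₀(2.910) = 4.64 dB

4.64 dB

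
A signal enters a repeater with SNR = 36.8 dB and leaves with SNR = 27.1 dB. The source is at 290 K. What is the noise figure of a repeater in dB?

9.7 dB

NF (dB) = SNR_in(dB) − SNR_out(dB) when the source is at T₀
NF = 36.8 − 27.1 = 9.7 dB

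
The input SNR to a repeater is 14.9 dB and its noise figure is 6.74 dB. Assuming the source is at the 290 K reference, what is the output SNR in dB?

By definition F = SNR_in/SNR_out, so in dB: SNR_out = SNR_in − NF
SNR_out = 14.9 − 6.74 = 8.16 dB

8.16 dB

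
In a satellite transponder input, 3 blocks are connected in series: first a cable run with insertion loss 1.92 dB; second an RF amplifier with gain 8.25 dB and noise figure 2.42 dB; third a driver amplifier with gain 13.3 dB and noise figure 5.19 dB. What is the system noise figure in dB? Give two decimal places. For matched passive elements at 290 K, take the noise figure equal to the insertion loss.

Convert to linear (a loss of L dB is a gain of −L dB): F_i = 10^(NF_i/10), G_i = 10^(G_i,dB/10)
  Stage 1: F_1 = 10^(1.92/10) = 1.556, G_1 = 10^(−1.92/10) = 0.6427
  Stage 2: F_2 = 10^(2.42/10) = 1.746, G_2 = 10^(8.25/10) = 6.683
  Stage 3: F_3 = 10^(5.19/10) = 3.304, G_3 = 10^(13.3/10) = 21.38
Friis cascade:
  F = 1.556 + (1.746 − 1)/0.6427 + (3.304 − 1)/4.295 = 3.253
NF = 10 log₁₀(3.253) = 5.12 dB

5.12 dB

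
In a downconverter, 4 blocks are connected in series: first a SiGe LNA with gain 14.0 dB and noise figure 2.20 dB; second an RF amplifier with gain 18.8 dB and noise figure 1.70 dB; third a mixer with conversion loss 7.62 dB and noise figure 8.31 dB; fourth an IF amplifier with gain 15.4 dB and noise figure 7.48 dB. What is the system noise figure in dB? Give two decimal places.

Convert to linear (a loss of L dB is a gain of −L dB): F_i = 10^(NF_i/10), G_i = 10^(G_i,dB/10)
  Stage 1: F_1 = 10^(2.20/10) = 1.660, G_1 = 10^(14.0/10) = 25.12
  Stage 2: F_2 = 10^(1.70/10) = 1.479, G_2 = 10^(18.8/10) = 75.86
  Stage 3: F_3 = 10^(8.31/10) = 6.776, G_3 = 10^(−7.62/10) = 0.1730
  Stage 4: F_4 = 10^(7.48/10) = 5.598, G_4 = 10^(15.4/10) = 34.67
Friis cascade:
  F = 1.660 + (1.479 − 1)/25.12 + (6.776 − 1)/1905 + (5.598 − 1)/329.6 = 1.696
NF = 10 log₁₀(1.696) = 2.29 dB

2.29 dB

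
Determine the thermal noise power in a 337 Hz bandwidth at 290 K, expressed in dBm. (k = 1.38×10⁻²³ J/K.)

−148.7 dBm

P_n = kTB = 1.38×10⁻²³ × 290 × 3.37×10² = 1.35×10⁻¹⁸ W
In dBm: 10 log₁₀(1.35×10⁻¹⁸ / 10⁻³) = −148.7 dBm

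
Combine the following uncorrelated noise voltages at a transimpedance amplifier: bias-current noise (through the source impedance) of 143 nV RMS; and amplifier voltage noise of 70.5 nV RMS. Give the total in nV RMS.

159 nV

Uncorrelated sources add in power (mean-square): V_tot = √(ΣV_i²)
V_tot = √[(1.43×10⁻⁷)² + (7.05×10⁻⁸)²] = 1.59×10⁻⁷ V = 159 nV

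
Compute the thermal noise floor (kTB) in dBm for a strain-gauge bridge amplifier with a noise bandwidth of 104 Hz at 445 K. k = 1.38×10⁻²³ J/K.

P_n = kTB = 1.38×10⁻²³ × 445 × 1.04×10² = 6.39×10⁻¹⁹ W
In dBm: 10 log₁₀(6.39×10⁻¹⁹ / 10⁻³) = −151.9 dBm

−151.9 dBm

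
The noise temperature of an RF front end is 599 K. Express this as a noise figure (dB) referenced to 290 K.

F = 1 + T_e/T₀ = 1 + 599/290 = 3.06552
NF = 10 log₁₀(3.06552) = 4.87 dB

4.87 dB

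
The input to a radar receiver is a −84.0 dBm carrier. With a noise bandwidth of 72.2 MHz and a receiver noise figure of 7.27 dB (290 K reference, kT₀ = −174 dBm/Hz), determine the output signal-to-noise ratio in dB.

Noise floor: N = −174 + 10 log₁₀(B) + NF
10 log₁₀(7.22×10⁷) = 78.59 dB
N = −174 + 78.59 + 7.27 = −88.14 dBm
SNR = P_sig − N = −84.0 − (−88.14) = 4.14 dB → 4.1 dB

4.1 dB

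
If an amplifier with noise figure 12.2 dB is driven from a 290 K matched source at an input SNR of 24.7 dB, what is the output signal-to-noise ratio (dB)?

12.5 dB

By definition F = SNR_in/SNR_out, so in dB: SNR_out = SNR_in − NF
SNR_out = 24.7 − 12.2 = 12.5 dB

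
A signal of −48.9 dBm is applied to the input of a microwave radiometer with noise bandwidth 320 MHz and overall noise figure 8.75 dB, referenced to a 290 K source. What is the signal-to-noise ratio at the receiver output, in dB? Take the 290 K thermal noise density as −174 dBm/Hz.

31.3 dB

Noise floor: N = −174 + 10 log₁₀(B) + NF
10 log₁₀(3.20×10⁸) = 85.05 dB
N = −174 + 85.05 + 8.75 = −80.20 dBm
SNR = P_sig − N = −48.9 − (−80.20) = 31.30 dB → 31.3 dB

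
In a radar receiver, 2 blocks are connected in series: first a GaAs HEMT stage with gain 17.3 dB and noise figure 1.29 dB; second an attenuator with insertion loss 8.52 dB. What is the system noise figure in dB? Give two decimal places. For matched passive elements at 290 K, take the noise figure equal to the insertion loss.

Convert to linear (a loss of L dB is a gain of −L dB): F_i = 10^(NF_i/10), G_i = 10^(G_i,dB/10)
  Stage 1: F_1 = 10^(1.29/10) = 1.346, G_1 = 10^(17.3/10) = 53.70
  Stage 2: F_2 = 10^(8.52/10) = 7.112, G_2 = 10^(−8.52/10) = 0.1406
Friis cascade:
  F = 1.346 + (7.112 − 1)/53.70 = 1.460
NF = 10 log₁₀(1.460) = 1.64 dB

1.64 dB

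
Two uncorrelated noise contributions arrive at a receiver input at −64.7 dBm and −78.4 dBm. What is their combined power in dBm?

−64.5 dBm

Convert to linear, add, convert back:
P₁ = 3.39×10⁻¹⁰ W, P₂ = 1.45×10⁻¹¹ W
P_tot = 3.53×10⁻¹⁰ W → 10 log₁₀(P_tot / 10⁻³) = −64.5 dBm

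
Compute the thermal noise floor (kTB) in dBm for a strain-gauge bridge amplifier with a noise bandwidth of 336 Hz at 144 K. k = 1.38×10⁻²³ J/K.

−151.8 dBm

P_n = kTB = 1.38×10⁻²³ × 144 × 3.36×10² = 6.68×10⁻¹⁹ W
In dBm: 10 log₁₀(6.68×10⁻¹⁹ / 10⁻³) = −151.8 dBm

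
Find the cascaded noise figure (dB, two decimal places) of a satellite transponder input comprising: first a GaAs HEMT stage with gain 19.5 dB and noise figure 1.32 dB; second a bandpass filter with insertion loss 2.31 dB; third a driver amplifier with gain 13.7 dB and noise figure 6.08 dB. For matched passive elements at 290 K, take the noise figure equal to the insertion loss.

Convert to linear (a loss of L dB is a gain of −L dB): F_i = 10^(NF_i/10), G_i = 10^(G_i,dB/10)
  Stage 1: F_1 = 10^(1.32/10) = 1.355, G_1 = 10^(19.5/10) = 89.13
  Stage 2: F_2 = 10^(2.31/10) = 1.702, G_2 = 10^(−2.31/10) = 0.5875
  Stage 3: F_3 = 10^(6.08/10) = 4.055, G_3 = 10^(13.7/10) = 23.44
Friis cascade:
  F = 1.355 + (1.702 − 1)/89.13 + (4.055 − 1)/52.36 = 1.421
NF = 10 log₁₀(1.421) = 1.53 dB

1.53 dB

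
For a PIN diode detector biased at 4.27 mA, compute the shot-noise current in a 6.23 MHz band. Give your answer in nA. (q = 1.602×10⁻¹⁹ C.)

92.3 nA

I_n = √(2qI·B)
2qI·B = 2 × 1.602×10⁻¹⁹ × 4.27×10⁻³ × 6.23×10⁶ = 8.52×10⁻¹⁵ A²
I_n = √(8.52×10⁻¹⁵) = 9.23×10⁻⁸ A = 92.3 nA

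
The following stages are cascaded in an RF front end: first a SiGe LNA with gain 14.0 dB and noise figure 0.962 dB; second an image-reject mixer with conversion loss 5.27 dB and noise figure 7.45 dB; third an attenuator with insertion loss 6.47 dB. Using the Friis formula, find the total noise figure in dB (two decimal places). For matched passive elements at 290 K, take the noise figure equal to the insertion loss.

Convert to linear (a loss of L dB is a gain of −L dB): F_i = 10^(NF_i/10), G_i = 10^(G_i,dB/10)
  Stage 1: F_1 = 10^(0.962/10) = 1.248, G_1 = 10^(14.0/10) = 25.12
  Stage 2: F_2 = 10^(7.45/10) = 5.559, G_2 = 10^(−5.27/10) = 0.2972
  Stage 3: F_3 = 10^(6.47/10) = 4.436, G_3 = 10^(−6.47/10) = 0.2254
Friis cascade:
  F = 1.248 + (5.559 − 1)/25.12 + (4.436 − 1)/7.464 = 1.890
NF = 10 log₁₀(1.890) = 2.76 dB

2.76 dB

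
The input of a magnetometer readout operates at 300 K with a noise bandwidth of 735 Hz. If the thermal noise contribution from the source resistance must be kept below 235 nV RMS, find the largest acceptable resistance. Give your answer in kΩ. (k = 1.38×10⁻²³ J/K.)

Johnson–Nyquist: V_n = √(4kTRB) ⇒ R = V_n² / (4kTB)
4kTB = 4 × 1.38×10⁻²³ × 300 × 7.35×10² = 1.22×10⁻¹⁷
R = (2.35×10⁻⁷)² / 1.22×10⁻¹⁷ = 4.54×10³ Ω = 4.54 kΩ

4.54 kΩ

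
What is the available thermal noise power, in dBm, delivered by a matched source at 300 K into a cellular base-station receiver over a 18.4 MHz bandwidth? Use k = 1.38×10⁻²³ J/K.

P_n = kTB = 1.38×10⁻²³ × 300 × 1.84×10⁷ = 7.62×10⁻¹⁴ W
In dBm: 10 log₁₀(7.62×10⁻¹⁴ / 10⁻³) = −101.2 dBm

−101.2 dBm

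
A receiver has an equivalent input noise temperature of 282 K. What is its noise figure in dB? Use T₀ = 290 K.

F = 1 + T_e/T₀ = 1 + 282/290 = 1.97241
NF = 10 log₁₀(1.97241) = 2.95 dB

2.95 dB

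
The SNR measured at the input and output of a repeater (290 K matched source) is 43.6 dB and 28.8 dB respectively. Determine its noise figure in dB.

NF (dB) = SNR_in(dB) − SNR_out(dB) when the source is at T₀
NF = 43.6 − 28.8 = 14.8 dB

14.8 dB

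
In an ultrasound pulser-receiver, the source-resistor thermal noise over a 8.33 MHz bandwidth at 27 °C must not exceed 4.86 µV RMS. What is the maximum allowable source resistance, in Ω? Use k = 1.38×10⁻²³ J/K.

T = 27 °C + 273.15 = 300.15 K
Johnson–Nyquist: V_n = √(4kTRB) ⇒ R = V_n² / (4kTB)
4kTB = 4 × 1.38×10⁻²³ × 300.15 × 8.33×10⁶ = 1.38×10⁻¹³
R = (4.86×10⁻⁶)² / 1.38×10⁻¹³ = 1.71×10² Ω = 171 Ω

171 Ω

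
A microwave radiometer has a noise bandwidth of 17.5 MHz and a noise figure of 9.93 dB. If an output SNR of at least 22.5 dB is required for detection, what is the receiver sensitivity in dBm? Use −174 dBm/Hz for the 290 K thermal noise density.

−69.1 dBm

Sensitivity = −174 + 10 log₁₀(B) + NF + SNR_min
= −174 + 72.43 + 9.93 + 22.5
= −69.14 dBm → −69.1 dBm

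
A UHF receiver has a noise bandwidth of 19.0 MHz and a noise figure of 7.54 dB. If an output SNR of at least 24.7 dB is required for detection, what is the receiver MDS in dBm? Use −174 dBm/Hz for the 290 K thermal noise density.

−69.0 dBm

Sensitivity = −174 + 10 log₁₀(B) + NF + SNR_min
= −174 + 72.79 + 7.54 + 24.7
= −68.97 dBm → −69.0 dBm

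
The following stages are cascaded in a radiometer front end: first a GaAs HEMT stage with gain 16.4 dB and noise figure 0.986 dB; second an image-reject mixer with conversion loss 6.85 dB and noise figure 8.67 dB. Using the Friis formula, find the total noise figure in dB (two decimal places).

1.46 dB

Convert to linear (a loss of L dB is a gain of −L dB): F_i = 10^(NF_i/10), G_i = 10^(G_i,dB/10)
  Stage 1: F_1 = 10^(0.986/10) = 1.255, G_1 = 10^(16.4/10) = 43.65
  Stage 2: F_2 = 10^(8.67/10) = 7.362, G_2 = 10^(−6.85/10) = 0.2065
Friis cascade:
  F = 1.255 + (7.362 − 1)/43.65 = 1.401
NF = 10 log₁₀(1.401) = 1.46 dB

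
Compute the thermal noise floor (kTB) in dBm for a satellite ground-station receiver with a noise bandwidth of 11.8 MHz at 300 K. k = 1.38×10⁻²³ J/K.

−103.1 dBm

P_n = kTB = 1.38×10⁻²³ × 300 × 1.18×10⁷ = 4.89×10⁻¹⁴ W
In dBm: 10 log₁₀(4.89×10⁻¹⁴ / 10⁻³) = −103.1 dBm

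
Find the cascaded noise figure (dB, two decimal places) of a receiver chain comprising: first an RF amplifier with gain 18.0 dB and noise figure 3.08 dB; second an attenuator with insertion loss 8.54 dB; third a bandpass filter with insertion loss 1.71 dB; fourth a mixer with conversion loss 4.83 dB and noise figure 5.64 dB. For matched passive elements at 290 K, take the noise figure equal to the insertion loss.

4.20 dB

Convert to linear (a loss of L dB is a gain of −L dB): F_i = 10^(NF_i/10), G_i = 10^(G_i,dB/10)
  Stage 1: F_1 = 10^(3.08/10) = 2.032, G_1 = 10^(18.0/10) = 63.10
  Stage 2: F_2 = 10^(8.54/10) = 7.145, G_2 = 10^(−8.54/10) = 0.1400
  Stage 3: F_3 = 10^(1.71/10) = 1.483, G_3 = 10^(−1.71/10) = 0.6745
  Stage 4: F_4 = 10^(5.64/10) = 3.664, G_4 = 10^(−4.83/10) = 0.3289
Friis cascade:
  F = 2.032 + (7.145 − 1)/63.10 + (1.483 − 1)/8.831 + (3.664 − 1)/5.957 = 2.632
NF = 10 log₁₀(2.632) = 4.20 dB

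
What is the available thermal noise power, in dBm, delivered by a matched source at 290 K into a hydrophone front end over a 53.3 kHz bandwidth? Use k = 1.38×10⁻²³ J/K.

P_n = kTB = 1.38×10⁻²³ × 290 × 5.33×10⁴ = 2.13×10⁻¹⁶ W
In dBm: 10 log₁₀(2.13×10⁻¹⁶ / 10⁻³) = −126.7 dBm

−126.7 dBm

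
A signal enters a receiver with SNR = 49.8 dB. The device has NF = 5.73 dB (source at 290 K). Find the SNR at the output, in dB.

44.07 dB

By definition F = SNR_in/SNR_out, so in dB: SNR_out = SNR_in − NF
SNR_out = 49.8 − 5.73 = 44.07 dB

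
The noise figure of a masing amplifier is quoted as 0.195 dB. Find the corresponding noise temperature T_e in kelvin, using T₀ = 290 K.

13.3 K

F = 10^(0.195/10) = 1.04592
T_e = (F − 1)·T₀ = (1.04592 − 1) × 290 = 13.3 K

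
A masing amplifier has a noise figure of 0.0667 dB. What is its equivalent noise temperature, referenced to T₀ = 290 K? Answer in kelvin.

F = 10^(0.0667/10) = 1.01548
T_e = (F − 1)·T₀ = (1.01548 − 1) × 290 = 4.49 K

4.49 K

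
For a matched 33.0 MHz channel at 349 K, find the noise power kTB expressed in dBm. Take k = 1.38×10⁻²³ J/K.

P_n = kTB = 1.38×10⁻²³ × 349 × 3.30×10⁷ = 1.59×10⁻¹³ W
In dBm: 10 log₁₀(1.59×10⁻¹³ / 10⁻³) = −98.0 dBm

−98.0 dBm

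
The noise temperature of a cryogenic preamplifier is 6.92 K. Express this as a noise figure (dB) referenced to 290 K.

F = 1 + T_e/T₀ = 1 + 6.92/290 = 1.02386
NF = 10 log₁₀(1.02386) = 0.102 dB

0.102 dB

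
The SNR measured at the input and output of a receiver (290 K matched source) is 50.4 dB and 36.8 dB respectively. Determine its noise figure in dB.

NF (dB) = SNR_in(dB) − SNR_out(dB) when the source is at T₀
NF = 50.4 − 36.8 = 13.6 dB

13.6 dB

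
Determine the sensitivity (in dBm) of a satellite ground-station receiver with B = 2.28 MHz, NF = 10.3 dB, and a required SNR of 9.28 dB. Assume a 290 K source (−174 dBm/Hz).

−90.8 dBm

Sensitivity = −174 + 10 log₁₀(B) + NF + SNR_min
= −174 + 63.58 + 10.3 + 9.28
= −90.84 dBm → −90.8 dBm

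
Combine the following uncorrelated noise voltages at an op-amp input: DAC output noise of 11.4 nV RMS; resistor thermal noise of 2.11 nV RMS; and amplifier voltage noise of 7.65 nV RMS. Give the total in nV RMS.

Uncorrelated sources add in power (mean-square): V_tot = √(ΣV_i²)
V_tot = √[(1.14×10⁻⁸)² + (2.11×10⁻⁹)² + (7.65×10⁻⁹)²] = 1.39×10⁻⁸ V = 13.9 nV

13.9 nV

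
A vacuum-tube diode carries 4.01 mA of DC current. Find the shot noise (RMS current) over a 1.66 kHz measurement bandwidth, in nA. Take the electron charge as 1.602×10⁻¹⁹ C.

I_n = √(2qI·B)
2qI·B = 2 × 1.602×10⁻¹⁹ × 4.01×10⁻³ × 1.66×10³ = 2.13×10⁻¹⁸ A²
I_n = √(2.13×10⁻¹⁸) = 1.46×10⁻⁹ A = 1.46 nA

1.46 nA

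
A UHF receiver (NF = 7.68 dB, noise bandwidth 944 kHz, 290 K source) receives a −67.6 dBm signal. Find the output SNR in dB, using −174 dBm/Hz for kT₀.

39.0 dB

Noise floor: N = −174 + 10 log₁₀(B) + NF
10 log₁₀(9.44×10⁵) = 59.75 dB
N = −174 + 59.75 + 7.68 = −106.57 dBm
SNR = P_sig − N = −67.6 − (−106.57) = 38.97 dB → 39.0 dB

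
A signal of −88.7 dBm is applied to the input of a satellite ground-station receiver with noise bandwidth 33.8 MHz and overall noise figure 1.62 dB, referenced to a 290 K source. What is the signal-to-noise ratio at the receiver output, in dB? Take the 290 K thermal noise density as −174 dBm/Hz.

8.4 dB

Noise floor: N = −174 + 10 log₁₀(B) + NF
10 log₁₀(3.38×10⁷) = 75.29 dB
N = −174 + 75.29 + 1.62 = −97.09 dBm
SNR = P_sig − N = −88.7 − (−97.09) = 8.39 dB → 8.4 dB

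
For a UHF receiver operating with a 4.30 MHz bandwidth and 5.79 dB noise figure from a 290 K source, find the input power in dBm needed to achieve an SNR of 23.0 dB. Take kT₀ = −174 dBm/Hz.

−78.9 dBm

Sensitivity = −174 + 10 log₁₀(B) + NF + SNR_min
= −174 + 66.33 + 5.79 + 23.0
= −78.88 dBm → −78.9 dBm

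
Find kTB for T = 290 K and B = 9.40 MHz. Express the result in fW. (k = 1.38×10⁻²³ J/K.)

37.6 fW

P_n = kTB = 1.38×10⁻²³ × 290 × 9.40×10⁶ = 3.76×10⁻¹⁴ W = 37.6 fW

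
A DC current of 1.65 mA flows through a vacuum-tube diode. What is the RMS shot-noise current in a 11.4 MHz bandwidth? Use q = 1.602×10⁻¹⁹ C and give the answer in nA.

77.6 nA

I_n = √(2qI·B)
2qI·B = 2 × 1.602×10⁻¹⁹ × 1.65×10⁻³ × 1.14×10⁷ = 6.03×10⁻¹⁵ A²
I_n = √(6.03×10⁻¹⁵) = 7.76×10⁻⁸ A = 77.6 nA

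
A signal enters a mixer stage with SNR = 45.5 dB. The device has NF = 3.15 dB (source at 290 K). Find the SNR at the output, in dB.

42.35 dB

By definition F = SNR_in/SNR_out, so in dB: SNR_out = SNR_in − NF
SNR_out = 45.5 − 3.15 = 42.35 dB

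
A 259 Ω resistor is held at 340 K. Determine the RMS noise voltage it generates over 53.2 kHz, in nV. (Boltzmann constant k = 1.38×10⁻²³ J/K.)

509 nV

V_n = √(4kTRB)
4kTRB = 4 × 1.38×10⁻²³ × 340 × 2.59×10² × 5.32×10⁴ = 2.59×10⁻¹³ V²
V_n = √(2.59×10⁻¹³) = 5.09×10⁻⁷ V = 509 nV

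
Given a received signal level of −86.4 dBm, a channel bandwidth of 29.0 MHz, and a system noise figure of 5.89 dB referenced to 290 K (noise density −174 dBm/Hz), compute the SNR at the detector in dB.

7.1 dB

Noise floor: N = −174 + 10 log₁₀(B) + NF
10 log₁₀(2.90×10⁷) = 74.62 dB
N = −174 + 74.62 + 5.89 = −93.49 dBm
SNR = P_sig − N = −86.4 − (−93.49) = 7.09 dB → 7.1 dB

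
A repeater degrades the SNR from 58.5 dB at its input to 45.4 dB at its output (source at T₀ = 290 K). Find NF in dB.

13.1 dB

NF (dB) = SNR_in(dB) − SNR_out(dB) when the source is at T₀
NF = 58.5 − 45.4 = 13.1 dB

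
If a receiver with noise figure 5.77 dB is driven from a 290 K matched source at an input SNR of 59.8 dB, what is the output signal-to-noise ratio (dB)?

54.03 dB

By definition F = SNR_in/SNR_out, so in dB: SNR_out = SNR_in − NF
SNR_out = 59.8 − 5.77 = 54.03 dB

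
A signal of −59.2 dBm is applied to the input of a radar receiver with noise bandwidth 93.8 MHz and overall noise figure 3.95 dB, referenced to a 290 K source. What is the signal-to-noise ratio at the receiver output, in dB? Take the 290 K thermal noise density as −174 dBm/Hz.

31.1 dB

Noise floor: N = −174 + 10 log₁₀(B) + NF
10 log₁₀(9.38×10⁷) = 79.72 dB
N = −174 + 79.72 + 3.95 = −90.33 dBm
SNR = P_sig − N = −59.2 − (−90.33) = 31.13 dB → 31.1 dB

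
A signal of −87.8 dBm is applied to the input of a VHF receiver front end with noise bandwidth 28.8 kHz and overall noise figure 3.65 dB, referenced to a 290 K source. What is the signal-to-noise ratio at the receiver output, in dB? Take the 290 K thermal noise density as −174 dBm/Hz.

Noise floor: N = −174 + 10 log₁₀(B) + NF
10 log₁₀(2.88×10⁴) = 44.59 dB
N = −174 + 44.59 + 3.65 = −125.76 dBm
SNR = P_sig − N = −87.8 − (−125.76) = 37.96 dB → 38.0 dB

38.0 dB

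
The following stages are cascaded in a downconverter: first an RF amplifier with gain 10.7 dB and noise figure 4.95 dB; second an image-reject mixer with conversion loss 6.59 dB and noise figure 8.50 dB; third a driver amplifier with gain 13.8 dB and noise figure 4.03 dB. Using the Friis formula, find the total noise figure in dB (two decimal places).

6.27 dB

Convert to linear (a loss of L dB is a gain of −L dB): F_i = 10^(NF_i/10), G_i = 10^(G_i,dB/10)
  Stage 1: F_1 = 10^(4.95/10) = 3.126, G_1 = 10^(10.7/10) = 11.75
  Stage 2: F_2 = 10^(8.50/10) = 7.079, G_2 = 10^(−6.59/10) = 0.2193
  Stage 3: F_3 = 10^(4.03/10) = 2.529, G_3 = 10^(13.8/10) = 23.99
Friis cascade:
  F = 3.126 + (7.079 − 1)/11.75 + (2.529 − 1)/2.576 = 4.237
NF = 10 log₁₀(4.237) = 6.27 dB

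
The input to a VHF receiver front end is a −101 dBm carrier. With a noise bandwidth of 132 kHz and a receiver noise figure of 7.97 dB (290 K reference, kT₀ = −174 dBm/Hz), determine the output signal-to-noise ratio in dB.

Noise floor: N = −174 + 10 log₁₀(B) + NF
10 log₁₀(1.32×10⁵) = 51.21 dB
N = −174 + 51.21 + 7.97 = −114.82 dBm
SNR = P_sig − N = −101 − (−114.82) = 13.82 dB → 13.8 dB

13.8 dB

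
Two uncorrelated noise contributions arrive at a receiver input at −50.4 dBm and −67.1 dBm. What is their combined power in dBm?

−50.3 dBm

Convert to linear, add, convert back:
P₁ = 9.12×10⁻⁹ W, P₂ = 1.95×10⁻¹⁰ W
P_tot = 9.32×10⁻⁹ W → 10 log₁₀(P_tot / 10⁻³) = −50.3 dBm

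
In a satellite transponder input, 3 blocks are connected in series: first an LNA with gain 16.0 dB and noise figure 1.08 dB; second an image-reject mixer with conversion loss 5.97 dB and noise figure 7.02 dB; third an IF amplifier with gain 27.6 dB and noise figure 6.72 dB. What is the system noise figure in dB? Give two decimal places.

2.43 dB

Convert to linear (a loss of L dB is a gain of −L dB): F_i = 10^(NF_i/10), G_i = 10^(G_i,dB/10)
  Stage 1: F_1 = 10^(1.08/10) = 1.282, G_1 = 10^(16.0/10) = 39.81
  Stage 2: F_2 = 10^(7.02/10) = 5.035, G_2 = 10^(−5.97/10) = 0.2529
  Stage 3: F_3 = 10^(6.72/10) = 4.699, G_3 = 10^(27.6/10) = 575.4
Friis cascade:
  F = 1.282 + (5.035 − 1)/39.81 + (4.699 − 1)/10.07 = 1.751
NF = 10 log₁₀(1.751) = 2.43 dB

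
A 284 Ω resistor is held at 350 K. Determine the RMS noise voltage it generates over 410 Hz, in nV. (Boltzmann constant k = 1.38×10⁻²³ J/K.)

47.4 nV

V_n = √(4kTRB)
4kTRB = 4 × 1.38×10⁻²³ × 350 × 2.84×10² × 4.10×10² = 2.25×10⁻¹⁵ V²
V_n = √(2.25×10⁻¹⁵) = 4.74×10⁻⁸ V = 47.4 nV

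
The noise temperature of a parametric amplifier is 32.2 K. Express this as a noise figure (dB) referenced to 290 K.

0.457 dB

F = 1 + T_e/T₀ = 1 + 32.2/290 = 1.11103
NF = 10 log₁₀(1.11103) = 0.457 dB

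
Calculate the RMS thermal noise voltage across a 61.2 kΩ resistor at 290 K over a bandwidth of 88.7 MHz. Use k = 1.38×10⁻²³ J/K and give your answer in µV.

295 µV

V_n = √(4kTRB)
4kTRB = 4 × 1.38×10⁻²³ × 290 × 6.12×10⁴ × 8.87×10⁷ = 8.69×10⁻⁸ V²
V_n = √(8.69×10⁻⁸) = 2.95×10⁻⁴ V = 295 µV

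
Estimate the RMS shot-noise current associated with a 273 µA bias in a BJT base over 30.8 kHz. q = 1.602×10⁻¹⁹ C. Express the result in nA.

I_n = √(2qI·B)
2qI·B = 2 × 1.602×10⁻¹⁹ × 2.73×10⁻⁴ × 3.08×10⁴ = 2.69×10⁻¹⁸ A²
I_n = √(2.69×10⁻¹⁸) = 1.64×10⁻⁹ A = 1.64 nA

1.64 nA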